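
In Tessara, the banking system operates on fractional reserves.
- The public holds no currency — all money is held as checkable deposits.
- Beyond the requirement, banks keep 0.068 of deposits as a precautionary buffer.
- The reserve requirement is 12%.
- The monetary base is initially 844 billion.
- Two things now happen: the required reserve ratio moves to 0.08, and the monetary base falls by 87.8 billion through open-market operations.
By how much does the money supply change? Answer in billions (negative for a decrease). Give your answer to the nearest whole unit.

Before: m₁ = 1 / (0.12 + 0.068) ≈ 5.3191, MB₁ = 844, so M₁ = 5.3191 × 844 = 4489.3204 billion.
After: m₂ = 1 / (0.08 + 0.068) ≈ 6.7568, MB₂ = 844 − 87.8 = 756.2, so M₂ = 6.7568 × 756.2 ≈ 5109.4922 billion.
ΔM = M₂ − M₁ = 5109.4922 − 4489.3204 = 620.1718 billion.

620 billion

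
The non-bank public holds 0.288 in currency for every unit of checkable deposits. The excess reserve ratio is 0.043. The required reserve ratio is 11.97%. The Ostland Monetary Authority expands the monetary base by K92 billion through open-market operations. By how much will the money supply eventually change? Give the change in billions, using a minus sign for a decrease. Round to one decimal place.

K262.9 billion

The money multiplier is m = (1 + c) / (rr + e + c) = (1 + 0.288) / (0.1197 + 0.043 + 0.288) ≈ 2.8578.
The purchase adds 92 billion of base, so ΔM = m × ΔMB = 2.8578 × (+92) = 262.9176 billion.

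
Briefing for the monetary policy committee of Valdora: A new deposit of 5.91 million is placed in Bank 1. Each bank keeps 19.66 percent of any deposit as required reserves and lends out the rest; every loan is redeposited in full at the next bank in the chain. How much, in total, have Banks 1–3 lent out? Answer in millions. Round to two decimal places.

Bank i lends (1 − rr)^i of the original deposit: Bank 1 lends 5.91·0.8034 ≈ 4.7481, Bank 2 lends 5.91·0.8034² ≈ 3.8146, and so on.
Summing a geometric series: total = 5.91·[0.8034·(1 − 0.8034^3) / (1 − 0.8034)] ≈ 11.6274 million.

11.63 million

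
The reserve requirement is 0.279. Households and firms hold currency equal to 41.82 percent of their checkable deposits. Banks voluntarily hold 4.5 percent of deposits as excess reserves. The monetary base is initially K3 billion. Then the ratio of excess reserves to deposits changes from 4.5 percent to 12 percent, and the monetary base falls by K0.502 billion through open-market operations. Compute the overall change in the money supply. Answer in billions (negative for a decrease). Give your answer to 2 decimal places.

Before: m₁ = (1 + 0.4182) / (0.279 + 0.045 + 0.4182) ≈ 1.9108, MB₁ = 3, so M₁ = 1.9108 × 3 = 5.7324 billion.
After: m₂ = (1 + 0.4182) / (0.279 + 0.12 + 0.4182) ≈ 1.7354, MB₂ = 3 − 0.502 = 2.498, so M₂ = 1.7354 × 2.498 ≈ 4.335 billion.
ΔM = M₂ − M₁ = 4.335 − 5.7324 = -1.3974 billion.

-1.40 billion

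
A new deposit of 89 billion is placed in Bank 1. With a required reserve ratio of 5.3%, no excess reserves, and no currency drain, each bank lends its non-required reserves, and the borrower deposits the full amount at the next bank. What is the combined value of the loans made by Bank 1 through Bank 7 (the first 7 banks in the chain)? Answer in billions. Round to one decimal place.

504.0 billion

Bank i lends (1 − rr)^i of the original deposit: Bank 1 lends 89·0.9470 = 84.2830, Bank 2 lends 89·0.9470² ≈ 79.8160, and so on.
Summing a geometric series: total = 89·[0.9470·(1 − 0.9470^7) / (1 − 0.9470)] ≈ 504.0349 billion.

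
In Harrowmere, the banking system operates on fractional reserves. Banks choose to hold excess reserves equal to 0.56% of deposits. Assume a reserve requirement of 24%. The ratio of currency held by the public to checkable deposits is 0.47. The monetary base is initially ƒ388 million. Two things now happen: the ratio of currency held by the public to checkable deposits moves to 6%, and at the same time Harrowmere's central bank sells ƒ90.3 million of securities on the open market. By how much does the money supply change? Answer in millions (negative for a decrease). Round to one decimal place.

Before: m₁ = (1 + 0.47) / (0.24 + 0.0056 + 0.47) ≈ 2.05422, MB₁ = 388, so M₁ = 2.05422 × 388 ≈ 797.0374 million.
After: m₂ = (1 + 0.06) / (0.24 + 0.0056 + 0.06) ≈ 3.46859, MB₂ = 388 − 90.3 = 297.7, so M₂ = 3.46859 × 297.7 ≈ 1032.5992 million.
ΔM = M₂ − M₁ = 1032.5992 − 797.0374 = 235.5618 million.

ƒ235.6 million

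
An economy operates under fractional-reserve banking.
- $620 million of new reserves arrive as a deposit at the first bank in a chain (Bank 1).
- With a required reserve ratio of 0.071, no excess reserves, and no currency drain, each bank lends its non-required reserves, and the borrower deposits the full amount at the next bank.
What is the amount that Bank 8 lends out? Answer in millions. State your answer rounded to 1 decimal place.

Each bank lends a fraction (1 − rr) = 0.9290 of the deposit it receives, so Bank 8 receives 620·0.9290^7 and lends 620·0.9290^8 ≈ 343.9675 million.

$344.0 million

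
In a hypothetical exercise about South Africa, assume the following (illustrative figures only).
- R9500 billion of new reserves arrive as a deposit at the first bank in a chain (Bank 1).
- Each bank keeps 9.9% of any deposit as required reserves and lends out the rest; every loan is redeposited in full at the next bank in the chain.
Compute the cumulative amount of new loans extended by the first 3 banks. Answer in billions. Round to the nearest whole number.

R23220 billion

Bank i lends (1 − rr)^i of the original deposit: Bank 1 lends 9500·0.9010 = 8559.5000, Bank 2 lends 9500·0.9010² = 7712.1095, and so on.
Summing a geometric series: total = 9500·[0.9010·(1 − 0.9010^3) / (1 − 0.9010)] ≈ 23220.2202 billion.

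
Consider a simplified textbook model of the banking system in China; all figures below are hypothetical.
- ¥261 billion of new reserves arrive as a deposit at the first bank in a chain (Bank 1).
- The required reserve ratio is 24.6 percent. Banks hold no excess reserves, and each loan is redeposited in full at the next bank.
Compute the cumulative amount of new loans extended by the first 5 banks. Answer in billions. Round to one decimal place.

¥605.0 billion

Bank i lends (1 − rr)^i of the original deposit: Bank 1 lends 261·0.7540 = 196.7940, Bank 2 lends 261·0.7540² ≈ 148.3827, and so on.
Summing a geometric series: total = 261·[0.7540·(1 − 0.7540^5) / (1 − 0.7540)] ≈ 605.0210 billion.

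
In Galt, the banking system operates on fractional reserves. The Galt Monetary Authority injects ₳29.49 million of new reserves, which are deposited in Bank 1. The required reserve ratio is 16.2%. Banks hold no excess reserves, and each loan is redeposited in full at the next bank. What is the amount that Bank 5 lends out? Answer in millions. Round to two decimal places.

₳12.19 million

Each bank lends a fraction (1 − rr) = 0.8380 of the deposit it receives, so Bank 5 receives 29.49·0.8380^4 and lends 29.49·0.8380^5 ≈ 12.1869 million.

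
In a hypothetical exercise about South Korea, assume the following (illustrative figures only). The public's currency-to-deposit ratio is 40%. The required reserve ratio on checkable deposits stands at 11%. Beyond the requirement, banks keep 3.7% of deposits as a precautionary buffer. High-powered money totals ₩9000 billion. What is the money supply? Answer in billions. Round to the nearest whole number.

The money multiplier is m = (1 + c) / (rr + e + c) = (1 + 0.4) / (0.11 + 0.037 + 0.4) ≈ 2.55941.
So M = m × MB = 2.55941 × 9000 = 23034.69 billion.

₩23035 billion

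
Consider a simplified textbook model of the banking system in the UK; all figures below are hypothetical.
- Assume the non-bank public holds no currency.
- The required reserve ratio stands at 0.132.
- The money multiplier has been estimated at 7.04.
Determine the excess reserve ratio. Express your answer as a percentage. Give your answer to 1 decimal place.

1.0%

Using m = 7.04. Since m = (1 + c)/(c + rr + e), the denominator satisfies c + rr + e = (1 + c)/m = (1 + 0) / 7.04 ≈ 0.142045.
With c = 0 and rr = 0.132, the excess reserve ratio is 0.142045 − 0 − 0.132 = 0.010045.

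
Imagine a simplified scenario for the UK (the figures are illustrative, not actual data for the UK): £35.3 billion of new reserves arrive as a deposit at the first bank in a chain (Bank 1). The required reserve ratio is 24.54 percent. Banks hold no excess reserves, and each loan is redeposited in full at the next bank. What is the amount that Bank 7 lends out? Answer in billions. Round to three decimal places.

£4.918 billion

Each bank lends a fraction (1 − rr) = 0.7546 of the deposit it receives, so Bank 7 receives 35.3·0.7546^6 and lends 35.3·0.7546^7 ≈ 4.9180 billion.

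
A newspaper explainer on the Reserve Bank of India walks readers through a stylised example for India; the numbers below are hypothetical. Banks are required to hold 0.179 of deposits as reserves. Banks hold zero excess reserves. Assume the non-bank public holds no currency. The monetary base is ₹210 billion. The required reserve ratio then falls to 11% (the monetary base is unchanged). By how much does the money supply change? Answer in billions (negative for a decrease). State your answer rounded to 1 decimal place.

Initially m₁ = 1 / (0.179) ≈ 5.58659, so M₁ = 5.58659 × 210 = 1173.1839 billion.
After the change m₂ = 1 / (0.11) ≈ 9.09091, so M₂ = 9.09091 × 210 = 1909.0911 billion.
ΔM = M₂ − M₁ = 1909.0911 − 1173.1839 = 735.9072 billion.

₹735.9 billion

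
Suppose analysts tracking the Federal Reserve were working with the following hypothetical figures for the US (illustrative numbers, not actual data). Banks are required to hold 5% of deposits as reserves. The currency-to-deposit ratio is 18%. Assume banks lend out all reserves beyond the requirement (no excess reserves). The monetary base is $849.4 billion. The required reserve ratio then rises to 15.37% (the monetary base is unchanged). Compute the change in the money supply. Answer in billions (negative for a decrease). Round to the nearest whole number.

Initially m₁ = (1 + 0.18) / (0.05 + 0.18) ≈ 5.1304, so M₁ = 5.1304 × 849.4 ≈ 4357.7618 billion.
After the change m₂ = (1 + 0.18) / (0.1537 + 0.18) ≈ 3.5361, so M₂ = 3.5361 × 849.4 ≈ 3003.5633 billion.
ΔM = M₂ − M₁ = 3003.5633 − 4357.7618 = -1354.1985 billion.

-1354 billion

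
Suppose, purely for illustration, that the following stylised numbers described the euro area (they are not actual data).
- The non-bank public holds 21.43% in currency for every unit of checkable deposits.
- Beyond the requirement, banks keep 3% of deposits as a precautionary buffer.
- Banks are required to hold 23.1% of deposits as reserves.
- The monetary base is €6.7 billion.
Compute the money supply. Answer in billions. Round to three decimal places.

€17.117 billion

The money multiplier is m = (1 + c) / (rr + e + c) = (1 + 0.2143) / (0.231 + 0.03 + 0.2143) ≈ 2.55481.
So M = m × MB = 2.55481 × 6.7 ≈ 17.1172 billion.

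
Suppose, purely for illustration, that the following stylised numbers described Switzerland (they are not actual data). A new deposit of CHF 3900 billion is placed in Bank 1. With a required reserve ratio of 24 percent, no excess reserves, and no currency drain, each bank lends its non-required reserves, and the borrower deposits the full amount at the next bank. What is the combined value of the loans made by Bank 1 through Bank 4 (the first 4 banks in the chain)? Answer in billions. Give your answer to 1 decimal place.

CHF 8229.8 billion

Bank i lends (1 − rr)^i of the original deposit: Bank 1 lends 3900·0.7600 = 2964.0000, Bank 2 lends 3900·0.7600² = 2252.6400, and so on.
Summing a geometric series: total = 3900·[0.7600·(1 − 0.7600^4) / (1 − 0.7600)] ≈ 8229.7713 billion.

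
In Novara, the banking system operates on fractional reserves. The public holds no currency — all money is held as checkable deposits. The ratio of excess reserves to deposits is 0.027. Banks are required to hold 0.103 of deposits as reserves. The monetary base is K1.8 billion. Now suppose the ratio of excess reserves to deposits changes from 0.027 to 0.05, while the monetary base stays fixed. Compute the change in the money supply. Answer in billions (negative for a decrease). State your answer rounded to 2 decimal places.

-2.08 billion

Initially m₁ = 1 / (0.103 + 0.027) ≈ 7.6923, so M₁ = 7.6923 × 1.8 ≈ 13.8461 billion.
After the change m₂ = 1 / (0.103 + 0.05) ≈ 6.5359, so M₂ = 6.5359 × 1.8 ≈ 11.7646 billion.
ΔM = M₂ − M₁ = 11.7646 − 13.8461 = -2.0815 billion.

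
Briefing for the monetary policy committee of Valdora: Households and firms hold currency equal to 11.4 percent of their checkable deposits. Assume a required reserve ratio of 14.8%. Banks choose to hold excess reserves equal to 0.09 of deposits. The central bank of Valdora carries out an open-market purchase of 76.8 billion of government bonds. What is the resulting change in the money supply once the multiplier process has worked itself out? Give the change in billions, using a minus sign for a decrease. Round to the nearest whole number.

243 billion

The money multiplier is m = (1 + c) / (rr + e + c) = (1 + 0.114) / (0.148 + 0.09 + 0.114) ≈ 3.1648.
The purchase adds 76.8 billion of base, so ΔM = m × ΔMB = 3.1648 × (+76.8) ≈ 243.0566 billion.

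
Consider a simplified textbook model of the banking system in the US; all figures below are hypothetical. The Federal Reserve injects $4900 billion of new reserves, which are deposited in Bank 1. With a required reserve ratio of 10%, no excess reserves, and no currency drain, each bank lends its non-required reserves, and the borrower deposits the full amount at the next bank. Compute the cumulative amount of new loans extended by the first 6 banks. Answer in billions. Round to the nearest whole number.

Bank i lends (1 − rr)^i of the original deposit: Bank 1 lends 4900·0.9000 = 4410.0000, Bank 2 lends 4900·0.9000² = 3969.0000, and so on.
Summing a geometric series: total = 4900·[0.9000·(1 − 0.9000^6) / (1 − 0.9000)] = 20663.4519 billion.

$20663 billion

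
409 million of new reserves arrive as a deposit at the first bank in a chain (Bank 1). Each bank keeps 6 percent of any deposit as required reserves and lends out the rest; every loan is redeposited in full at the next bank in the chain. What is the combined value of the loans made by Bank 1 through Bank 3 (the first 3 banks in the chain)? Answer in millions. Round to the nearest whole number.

1086 million

Bank i lends (1 − rr)^i of the original deposit: Bank 1 lends 409·0.9400 = 384.4600, Bank 2 lends 409·0.9400² = 361.3924, and so on.
Summing a geometric series: total = 409·[0.9400·(1 − 0.9400^3) / (1 − 0.9400)] ≈ 1085.5613 million.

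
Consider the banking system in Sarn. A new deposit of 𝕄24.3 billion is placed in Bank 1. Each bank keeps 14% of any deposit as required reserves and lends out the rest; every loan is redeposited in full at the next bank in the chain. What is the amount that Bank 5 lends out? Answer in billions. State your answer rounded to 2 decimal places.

𝕄11.43 billion

Each bank lends a fraction (1 − rr) = 0.8600 of the deposit it receives, so Bank 5 receives 24.3·0.8600^4 and lends 24.3·0.8600^5 ≈ 11.4314 billion.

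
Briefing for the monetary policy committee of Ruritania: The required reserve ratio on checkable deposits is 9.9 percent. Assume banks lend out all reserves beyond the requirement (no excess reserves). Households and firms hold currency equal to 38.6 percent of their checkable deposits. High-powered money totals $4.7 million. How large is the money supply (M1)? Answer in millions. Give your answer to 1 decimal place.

$13.4 million

The money multiplier is m = (1 + c) / (rr + c) = (1 + 0.386) / (0.099 + 0.386) ≈ 2.8577.
So M = m × MB = 2.8577 × 4.7 ≈ 13.4312 million.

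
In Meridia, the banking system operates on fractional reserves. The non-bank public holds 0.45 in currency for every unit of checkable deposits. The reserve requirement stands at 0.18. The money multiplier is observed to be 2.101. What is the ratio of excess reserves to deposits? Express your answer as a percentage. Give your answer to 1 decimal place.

Using m = 2.101. Since m = (1 + c)/(c + rr + e), the denominator satisfies c + rr + e = (1 + c)/m = (1 + 0.45) / 2.101 ≈ 0.690148.
With c = 0.45 and rr = 0.18, the ratio of excess reserves to deposits is 0.690148 − 0.45 − 0.18 = 0.060148.

6.0%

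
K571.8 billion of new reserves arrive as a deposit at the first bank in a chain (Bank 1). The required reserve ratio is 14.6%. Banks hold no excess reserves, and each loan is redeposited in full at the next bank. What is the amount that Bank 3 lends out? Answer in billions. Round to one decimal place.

Each bank lends a fraction (1 − rr) = 0.8540 of the deposit it receives, so Bank 3 receives 571.8·0.8540^2 and lends 571.8·0.8540^3 ≈ 356.1375 billion.

K356.1 billion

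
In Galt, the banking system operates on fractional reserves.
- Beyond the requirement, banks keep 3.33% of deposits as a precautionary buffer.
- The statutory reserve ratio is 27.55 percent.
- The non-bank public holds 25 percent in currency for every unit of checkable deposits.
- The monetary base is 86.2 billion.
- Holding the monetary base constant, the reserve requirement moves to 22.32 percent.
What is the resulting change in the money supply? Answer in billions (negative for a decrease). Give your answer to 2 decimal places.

19.91 billion

Initially m₁ = (1 + 0.25) / (0.2755 + 0.0333 + 0.25) ≈ 2.23694, so M₁ = 2.23694 × 86.2 ≈ 192.8242 billion.
After the change m₂ = (1 + 0.25) / (0.2232 + 0.0333 + 0.25) ≈ 2.46792, so M₂ = 2.46792 × 86.2 ≈ 212.7347 billion.
ΔM = M₂ − M₁ = 212.7347 − 192.8242 = 19.9105 billion.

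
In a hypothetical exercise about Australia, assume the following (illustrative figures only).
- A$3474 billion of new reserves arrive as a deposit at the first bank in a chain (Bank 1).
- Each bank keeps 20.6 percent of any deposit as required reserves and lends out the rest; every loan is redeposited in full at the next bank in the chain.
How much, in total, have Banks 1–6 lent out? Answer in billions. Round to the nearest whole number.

A$10035 billion

Bank i lends (1 − rr)^i of the original deposit: Bank 1 lends 3474·0.7940 = 2758.3560, Bank 2 lends 3474·0.7940² ≈ 2190.1347, and so on.
Summing a geometric series: total = 3474·[0.7940·(1 − 0.7940^6) / (1 − 0.7940)] ≈ 10034.9727 billion.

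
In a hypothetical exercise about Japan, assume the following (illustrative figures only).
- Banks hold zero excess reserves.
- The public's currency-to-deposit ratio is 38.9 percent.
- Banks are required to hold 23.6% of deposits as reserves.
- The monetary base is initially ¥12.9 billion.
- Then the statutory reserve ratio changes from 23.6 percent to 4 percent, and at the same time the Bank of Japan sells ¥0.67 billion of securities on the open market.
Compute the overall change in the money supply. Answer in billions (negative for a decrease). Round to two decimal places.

¥10.93 billion

Before: m₁ = (1 + 0.389) / (0.236 + 0.389) = 2.22240, MB₁ = 12.9, so M₁ = 2.22240 × 12.9 ≈ 28.669 billion.
After: m₂ = (1 + 0.389) / (0.04 + 0.389) ≈ 3.23776, MB₂ = 12.9 − 0.67 = 12.23, so M₂ = 3.23776 × 12.23 ≈ 39.5978 billion.
ΔM = M₂ − M₁ = 39.5978 − 28.669 = 10.9288 billion.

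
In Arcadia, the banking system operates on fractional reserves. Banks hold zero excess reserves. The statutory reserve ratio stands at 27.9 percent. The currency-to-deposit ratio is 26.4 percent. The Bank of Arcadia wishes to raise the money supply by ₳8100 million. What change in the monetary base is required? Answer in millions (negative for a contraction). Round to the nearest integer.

₳3480 million

The money multiplier is m = (1 + c) / (rr + c) = (1 + 0.264) / (0.279 + 0.264) ≈ 2.32781.
ΔMB = ΔM / m = (+8100) / 2.32781 ≈ 3479.6654 million.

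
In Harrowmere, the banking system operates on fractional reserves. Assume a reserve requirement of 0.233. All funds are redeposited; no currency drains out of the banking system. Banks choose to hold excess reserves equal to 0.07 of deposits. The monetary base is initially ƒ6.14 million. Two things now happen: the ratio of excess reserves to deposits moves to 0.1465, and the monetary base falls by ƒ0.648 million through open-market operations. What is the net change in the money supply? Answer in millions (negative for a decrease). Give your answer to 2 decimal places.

Before: m₁ = 1 / (0.233 + 0.07) ≈ 3.3003, MB₁ = 6.14, so M₁ = 3.3003 × 6.14 ≈ 20.2638 million.
After: m₂ = 1 / (0.233 + 0.1465) ≈ 2.6350, MB₂ = 6.14 − 0.648 = 5.492, so M₂ = 2.6350 × 5.492 ≈ 14.4714 million.
ΔM = M₂ − M₁ = 14.4714 − 20.2638 = -5.7924 million.

-5.79 million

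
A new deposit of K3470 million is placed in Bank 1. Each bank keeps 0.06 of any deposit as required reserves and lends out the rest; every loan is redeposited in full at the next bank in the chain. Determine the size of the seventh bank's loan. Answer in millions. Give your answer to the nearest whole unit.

K2250 million

Each bank lends a fraction (1 − rr) = 0.9400 of the deposit it receives, so Bank 7 receives 3470·0.9400^6 and lends 3470·0.9400^7 ≈ 2250.2173 million.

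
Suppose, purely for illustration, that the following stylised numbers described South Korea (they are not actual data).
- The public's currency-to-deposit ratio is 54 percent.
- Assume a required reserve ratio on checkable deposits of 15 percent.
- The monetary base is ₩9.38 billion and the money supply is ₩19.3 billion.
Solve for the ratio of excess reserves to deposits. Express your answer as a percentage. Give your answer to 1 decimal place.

5.8%

Using m = M/MB = 19.3/9.38 ≈ 2.057569. Since m = (1 + c)/(c + rr + e), the denominator satisfies c + rr + e = (1 + c)/m = (1 + 0.54) / 2.057569 ≈ 0.748456.
With c = 0.54 and rr = 0.15, the ratio of excess reserves to deposits is 0.748456 − 0.54 − 0.15 = 0.058456.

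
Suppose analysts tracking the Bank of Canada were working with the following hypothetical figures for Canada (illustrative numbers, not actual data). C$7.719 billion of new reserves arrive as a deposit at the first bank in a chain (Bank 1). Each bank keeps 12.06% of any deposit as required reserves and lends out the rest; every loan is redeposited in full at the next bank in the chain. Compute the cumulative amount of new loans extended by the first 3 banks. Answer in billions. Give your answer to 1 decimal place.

C$18.0 billion

Bank i lends (1 − rr)^i of the original deposit: Bank 1 lends 7.719·0.8794 ≈ 6.7881, Bank 2 lends 7.719·0.8794² ≈ 5.9694, and so on.
Summing a geometric series: total = 7.719·[0.8794·(1 − 0.8794^3) / (1 − 0.8794)] ≈ 18.0071 billion.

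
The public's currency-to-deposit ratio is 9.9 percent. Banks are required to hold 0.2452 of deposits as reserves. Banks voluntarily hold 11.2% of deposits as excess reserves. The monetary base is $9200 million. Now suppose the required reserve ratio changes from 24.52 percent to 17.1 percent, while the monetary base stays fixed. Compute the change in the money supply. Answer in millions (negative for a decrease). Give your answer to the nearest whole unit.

Initially m₁ = (1 + 0.099) / (0.2452 + 0.112 + 0.099) ≈ 2.40903, so M₁ = 2.40903 × 9200 = 22163.076 million.
After the change m₂ = (1 + 0.099) / (0.171 + 0.112 + 0.099) ≈ 2.87696, so M₂ = 2.87696 × 9200 = 26468.032 million.
ΔM = M₂ − M₁ = 26468.032 − 22163.076 = 4304.956 million.

$4305 million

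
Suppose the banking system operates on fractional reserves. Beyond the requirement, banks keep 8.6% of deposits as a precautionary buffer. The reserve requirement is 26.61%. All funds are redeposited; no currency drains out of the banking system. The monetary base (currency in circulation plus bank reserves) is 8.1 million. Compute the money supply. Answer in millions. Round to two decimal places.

The money multiplier is m = 1 / (rr + e) = 1 / (0.2661 + 0.086) ≈ 2.8401.
So M = m × MB = 2.8401 × 8.1 ≈ 23.0048 million.

23.00 million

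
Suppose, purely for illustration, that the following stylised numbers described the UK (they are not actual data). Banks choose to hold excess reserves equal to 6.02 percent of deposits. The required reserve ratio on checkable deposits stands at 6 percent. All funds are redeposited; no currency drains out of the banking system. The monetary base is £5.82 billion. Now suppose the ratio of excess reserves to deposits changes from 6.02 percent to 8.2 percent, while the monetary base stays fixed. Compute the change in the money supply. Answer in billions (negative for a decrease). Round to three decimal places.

-7.433 billion

Initially m₁ = 1 / (0.06 + 0.0602) ≈ 8.31947, so M₁ = 8.31947 × 5.82 ≈ 48.4193 billion.
After the change m₂ = 1 / (0.06 + 0.082) ≈ 7.04225, so M₂ = 7.04225 × 5.82 ≈ 40.9859 billion.
ΔM = M₂ − M₁ = 40.9859 − 48.4193 = -7.4334 billion.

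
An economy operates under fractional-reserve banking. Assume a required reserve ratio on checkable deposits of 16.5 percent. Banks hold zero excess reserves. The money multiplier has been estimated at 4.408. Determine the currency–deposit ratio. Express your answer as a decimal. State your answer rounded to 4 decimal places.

0.0800

Using m = 4.408. From m = (1 + c)/(c + rr + e), rearranging gives 1 + c = m·(c + rr + e), so c·(1 − m) = m·(rr + e) − 1.
Hence c = [m·(rr + e) − 1]/(1 − m) = [4.408 × (0.165 + 0) − 1] / (1 − 4.408) ≈ 0.080012.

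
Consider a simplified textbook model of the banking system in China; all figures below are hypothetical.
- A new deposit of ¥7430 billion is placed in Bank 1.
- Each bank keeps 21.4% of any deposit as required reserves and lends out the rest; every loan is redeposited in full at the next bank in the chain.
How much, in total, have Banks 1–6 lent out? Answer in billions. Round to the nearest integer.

Bank i lends (1 − rr)^i of the original deposit: Bank 1 lends 7430·0.7860 = 5839.9800, Bank 2 lends 7430·0.7860² ≈ 4590.2243, and so on.
Summing a geometric series: total = 7430·[0.7860·(1 − 0.7860^6) / (1 − 0.7860)] ≈ 20854.8586 billion.

¥20855 billion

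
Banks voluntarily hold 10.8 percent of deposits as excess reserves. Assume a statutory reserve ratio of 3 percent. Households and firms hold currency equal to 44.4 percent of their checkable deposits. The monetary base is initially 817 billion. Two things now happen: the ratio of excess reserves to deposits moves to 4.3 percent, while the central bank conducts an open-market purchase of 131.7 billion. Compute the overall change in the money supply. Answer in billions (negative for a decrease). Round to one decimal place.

622.7 billion

Before: m₁ = (1 + 0.444) / (0.03 + 0.108 + 0.444) ≈ 2.48110, MB₁ = 817, so M₁ = 2.48110 × 817 = 2027.0587 billion.
After: m₂ = (1 + 0.444) / (0.03 + 0.043 + 0.444) ≈ 2.79304, MB₂ = 817 + 131.7 = 948.7, so M₂ = 2.79304 × 948.7 ≈ 2649.757 billion.
ΔM = M₂ − M₁ = 2649.757 − 2027.0587 = 622.6983 billion.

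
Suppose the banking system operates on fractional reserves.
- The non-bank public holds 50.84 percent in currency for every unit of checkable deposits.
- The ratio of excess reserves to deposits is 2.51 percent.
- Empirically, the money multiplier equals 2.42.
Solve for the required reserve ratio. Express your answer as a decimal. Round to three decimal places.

Using m = 2.42. Since m = (1 + c)/(c + rr + e), the denominator satisfies c + rr + e = (1 + c)/m = (1 + 0.5084) / 2.42 ≈ 0.623306.
With c = 0.5084 and e = 0.0251, the required reserve ratio is 0.623306 − 0.5084 − 0.0251 = 0.089806.

0.090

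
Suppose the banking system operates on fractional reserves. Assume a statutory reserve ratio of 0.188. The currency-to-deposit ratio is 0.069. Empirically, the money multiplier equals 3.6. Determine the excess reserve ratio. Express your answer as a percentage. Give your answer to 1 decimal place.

4.0%

Using m = 3.6. Since m = (1 + c)/(c + rr + e), the denominator satisfies c + rr + e = (1 + c)/m = (1 + 0.069) / 3.6 ≈ 0.296944.
With c = 0.069 and rr = 0.188, the excess reserve ratio is 0.296944 − 0.069 − 0.188 = 0.039944.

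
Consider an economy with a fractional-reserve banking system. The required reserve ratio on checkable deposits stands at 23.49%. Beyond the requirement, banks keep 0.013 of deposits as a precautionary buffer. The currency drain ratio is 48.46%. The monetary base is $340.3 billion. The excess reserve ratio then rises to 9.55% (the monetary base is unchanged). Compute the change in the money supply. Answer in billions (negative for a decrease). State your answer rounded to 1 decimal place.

-69.8 billion

Initially m₁ = (1 + 0.4846) / (0.2349 + 0.013 + 0.4846) ≈ 2.02676, so M₁ = 2.02676 × 340.3 ≈ 689.7064 billion.
After the change m₂ = (1 + 0.4846) / (0.2349 + 0.0955 + 0.4846) ≈ 1.82160, so M₂ = 1.82160 × 340.3 ≈ 619.8905 billion.
ΔM = M₂ − M₁ = 619.8905 − 689.7064 = -69.8159 billion.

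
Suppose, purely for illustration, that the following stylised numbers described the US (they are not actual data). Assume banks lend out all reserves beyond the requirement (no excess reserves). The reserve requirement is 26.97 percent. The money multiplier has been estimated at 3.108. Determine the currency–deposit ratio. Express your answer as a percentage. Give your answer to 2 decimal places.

7.67%

Using m = 3.108. From m = (1 + c)/(c + rr + e), rearranging gives 1 + c = m·(c + rr + e), so c·(1 − m) = m·(rr + e) − 1.
Hence c = [m·(rr + e) − 1]/(1 − m) = [3.108 × (0.2697 + 0) − 1] / (1 − 3.108) ≈ 0.076742.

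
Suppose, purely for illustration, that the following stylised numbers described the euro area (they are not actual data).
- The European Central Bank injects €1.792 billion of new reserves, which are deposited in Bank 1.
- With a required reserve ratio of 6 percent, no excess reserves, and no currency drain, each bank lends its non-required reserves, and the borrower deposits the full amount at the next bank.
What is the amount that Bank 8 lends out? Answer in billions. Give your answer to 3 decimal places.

Each bank lends a fraction (1 − rr) = 0.9400 of the deposit it receives, so Bank 8 receives 1.792·0.9400^7 and lends 1.792·0.9400^8 ≈ 1.0923 billion.

€1.092 billion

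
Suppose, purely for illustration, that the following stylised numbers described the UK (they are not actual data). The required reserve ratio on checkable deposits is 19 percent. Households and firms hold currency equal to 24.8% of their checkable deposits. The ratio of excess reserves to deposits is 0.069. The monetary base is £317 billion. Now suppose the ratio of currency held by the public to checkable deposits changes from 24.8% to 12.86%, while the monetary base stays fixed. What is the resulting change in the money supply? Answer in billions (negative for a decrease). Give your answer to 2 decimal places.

Initially m₁ = (1 + 0.248) / (0.19 + 0.069 + 0.248) ≈ 2.461538, so M₁ = 2.461538 × 317 ≈ 780.3075 billion.
After the change m₂ = (1 + 0.1286) / (0.19 + 0.069 + 0.1286) ≈ 2.911765, so M₂ = 2.911765 × 317 ≈ 923.0295 billion.
ΔM = M₂ − M₁ = 923.0295 − 780.3075 = 142.722 billion.

£142.72 billion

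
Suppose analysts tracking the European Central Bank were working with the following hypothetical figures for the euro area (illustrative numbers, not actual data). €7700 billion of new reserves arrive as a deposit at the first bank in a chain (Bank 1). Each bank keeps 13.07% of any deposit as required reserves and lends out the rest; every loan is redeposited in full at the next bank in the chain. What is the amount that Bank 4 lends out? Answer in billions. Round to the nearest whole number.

€4397 billion

Each bank lends a fraction (1 − rr) = 0.8693 of the deposit it receives, so Bank 4 receives 7700·0.8693^3 and lends 7700·0.8693^4 ≈ 4397.1314 billion.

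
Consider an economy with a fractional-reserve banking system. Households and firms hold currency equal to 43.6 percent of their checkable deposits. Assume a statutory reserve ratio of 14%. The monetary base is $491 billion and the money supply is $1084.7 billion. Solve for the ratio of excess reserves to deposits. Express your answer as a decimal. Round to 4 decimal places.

0.0740

Using m = M/MB = 1084.7/491 ≈ 2.209165. Since m = (1 + c)/(c + rr + e), the denominator satisfies c + rr + e = (1 + c)/m = (1 + 0.436) / 2.209165 ≈ 0.650019.
With c = 0.436 and rr = 0.14, the ratio of excess reserves to deposits is 0.650019 − 0.436 − 0.14 = 0.074019.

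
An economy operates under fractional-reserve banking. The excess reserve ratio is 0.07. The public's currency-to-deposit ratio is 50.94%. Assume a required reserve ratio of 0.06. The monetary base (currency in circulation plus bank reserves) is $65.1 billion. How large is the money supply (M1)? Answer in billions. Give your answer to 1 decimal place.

$153.7 billion

The money multiplier is m = (1 + c) / (rr + e + c) = (1 + 0.5094) / (0.06 + 0.07 + 0.5094) ≈ 2.3607.
So M = m × MB = 2.3607 × 65.1 ≈ 153.6816 billion.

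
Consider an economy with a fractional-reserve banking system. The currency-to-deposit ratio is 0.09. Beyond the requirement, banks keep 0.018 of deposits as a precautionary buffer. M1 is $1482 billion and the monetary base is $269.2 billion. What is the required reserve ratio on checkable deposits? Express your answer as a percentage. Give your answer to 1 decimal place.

Using m = M/MB = 1482/269.2 ≈ 5.505201. Since m = (1 + c)/(c + rr + e), the denominator satisfies c + rr + e = (1 + c)/m = (1 + 0.09) / 5.505201 ≈ 0.197995.
With c = 0.09 and e = 0.018, the required reserve ratio on checkable deposits is 0.197995 − 0.09 − 0.018 = 0.089995.

9.0%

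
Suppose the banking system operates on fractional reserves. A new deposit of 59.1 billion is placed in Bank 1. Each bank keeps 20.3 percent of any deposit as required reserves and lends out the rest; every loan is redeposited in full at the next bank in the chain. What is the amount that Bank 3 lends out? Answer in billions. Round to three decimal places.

Each bank lends a fraction (1 − rr) = 0.7970 of the deposit it receives, so Bank 3 receives 59.1·0.7970^2 and lends 59.1·0.7970^3 ≈ 29.9201 billion.

29.920 billion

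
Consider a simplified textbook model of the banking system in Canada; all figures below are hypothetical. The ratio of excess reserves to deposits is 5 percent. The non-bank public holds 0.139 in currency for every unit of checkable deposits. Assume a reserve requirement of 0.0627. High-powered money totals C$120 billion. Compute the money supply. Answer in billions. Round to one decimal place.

C$543.0 billion

The money multiplier is m = (1 + c) / (rr + e + c) = (1 + 0.139) / (0.0627 + 0.05 + 0.139) ≈ 4.52523.
So M = m × MB = 4.52523 × 120 = 543.0276 billion.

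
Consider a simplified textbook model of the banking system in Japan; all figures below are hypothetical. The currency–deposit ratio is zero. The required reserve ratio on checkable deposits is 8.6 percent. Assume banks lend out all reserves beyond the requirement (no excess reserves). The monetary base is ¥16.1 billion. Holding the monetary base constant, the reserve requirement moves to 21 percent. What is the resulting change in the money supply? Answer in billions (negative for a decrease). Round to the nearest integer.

Initially m₁ = 1 / (0.086) ≈ 11.6279, so M₁ = 11.6279 × 16.1 ≈ 187.2092 billion.
After the change m₂ = 1 / (0.21) ≈ 4.7619, so M₂ = 4.7619 × 16.1 ≈ 76.6666 billion.
ΔM = M₂ − M₁ = 76.6666 − 187.2092 = -110.5426 billion.

-111 billion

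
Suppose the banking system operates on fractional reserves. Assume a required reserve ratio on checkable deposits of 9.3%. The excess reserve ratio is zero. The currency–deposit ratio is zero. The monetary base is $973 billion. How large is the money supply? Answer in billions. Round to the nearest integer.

$10462 billion

With no currency drain or excess reserves, the money multiplier is m = 1/rr = 1/0.093 ≈ 10.7527.
Money supply M = m × MB = 10.7527 × 973 = 10462.3771 billion.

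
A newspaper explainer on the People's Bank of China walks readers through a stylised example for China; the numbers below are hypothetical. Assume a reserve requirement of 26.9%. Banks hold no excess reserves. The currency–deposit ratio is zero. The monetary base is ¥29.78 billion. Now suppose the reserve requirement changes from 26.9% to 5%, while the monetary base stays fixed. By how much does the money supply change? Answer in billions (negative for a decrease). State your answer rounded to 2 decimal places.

Initially m₁ = 1 / (0.269) ≈ 3.71747, so M₁ = 3.71747 × 29.78 ≈ 110.7063 billion.
After the change m₂ = 1 / (0.05) = 20, so M₂ = 20 × 29.78 = 595.6 billion.
ΔM = M₂ − M₁ = 595.6 − 110.7063 = 484.8937 billion.

¥484.89 billion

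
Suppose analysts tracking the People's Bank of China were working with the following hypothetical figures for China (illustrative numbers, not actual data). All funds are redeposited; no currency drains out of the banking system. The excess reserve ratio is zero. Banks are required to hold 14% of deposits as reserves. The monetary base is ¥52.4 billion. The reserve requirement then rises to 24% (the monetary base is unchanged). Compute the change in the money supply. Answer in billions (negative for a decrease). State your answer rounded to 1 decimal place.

Initially m₁ = 1 / (0.14) ≈ 7.1429, so M₁ = 7.1429 × 52.4 ≈ 374.288 billion.
After the change m₂ = 1 / (0.24) ≈ 4.1667, so M₂ = 4.1667 × 52.4 ≈ 218.3351 billion.
ΔM = M₂ − M₁ = 218.3351 − 374.288 = -155.9529 billion.

-156.0 billion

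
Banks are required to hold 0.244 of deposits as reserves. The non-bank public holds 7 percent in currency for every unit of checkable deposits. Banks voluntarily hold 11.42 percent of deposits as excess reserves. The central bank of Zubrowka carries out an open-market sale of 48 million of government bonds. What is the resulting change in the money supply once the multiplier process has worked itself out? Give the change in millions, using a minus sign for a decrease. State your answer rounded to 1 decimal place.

-119.9 million

The money multiplier is m = (1 + c) / (rr + e + c) = (1 + 0.07) / (0.244 + 0.1142 + 0.07) ≈ 2.4988.
The sale removes 48 million of base, so ΔM = m × ΔMB = 2.4988 × (−48) = -119.9424 million.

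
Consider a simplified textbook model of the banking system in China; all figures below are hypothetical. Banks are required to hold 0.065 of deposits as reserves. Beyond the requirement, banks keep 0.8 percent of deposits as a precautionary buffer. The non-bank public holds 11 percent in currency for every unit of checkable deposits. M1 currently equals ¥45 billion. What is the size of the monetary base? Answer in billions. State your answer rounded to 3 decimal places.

¥7.419 billion

The money multiplier is m = (1 + c) / (rr + e + c) = (1 + 0.11) / (0.065 + 0.008 + 0.11) ≈ 6.065574.
MB = M / m = 45 / 6.065574 ≈ 7.4189 billion.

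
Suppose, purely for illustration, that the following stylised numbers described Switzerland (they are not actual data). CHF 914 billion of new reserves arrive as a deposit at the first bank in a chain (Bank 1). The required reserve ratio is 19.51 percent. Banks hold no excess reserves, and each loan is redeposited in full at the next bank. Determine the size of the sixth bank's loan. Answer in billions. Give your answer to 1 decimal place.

CHF 248.5 billion

Each bank lends a fraction (1 − rr) = 0.8049 of the deposit it receives, so Bank 6 receives 914·0.8049^5 and lends 914·0.8049^6 ≈ 248.5408 billion.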